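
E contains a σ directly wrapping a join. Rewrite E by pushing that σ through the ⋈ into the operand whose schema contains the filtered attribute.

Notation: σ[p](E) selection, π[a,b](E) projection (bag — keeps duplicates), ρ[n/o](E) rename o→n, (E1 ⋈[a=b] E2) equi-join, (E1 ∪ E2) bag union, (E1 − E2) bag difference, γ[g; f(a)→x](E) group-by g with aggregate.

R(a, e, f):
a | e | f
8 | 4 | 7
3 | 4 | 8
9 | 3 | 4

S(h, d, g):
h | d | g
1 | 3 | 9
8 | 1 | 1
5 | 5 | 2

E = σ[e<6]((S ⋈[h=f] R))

σ filters on e, owned by the right side.
E' = (S ⋈[h=f] σ[e<6](R))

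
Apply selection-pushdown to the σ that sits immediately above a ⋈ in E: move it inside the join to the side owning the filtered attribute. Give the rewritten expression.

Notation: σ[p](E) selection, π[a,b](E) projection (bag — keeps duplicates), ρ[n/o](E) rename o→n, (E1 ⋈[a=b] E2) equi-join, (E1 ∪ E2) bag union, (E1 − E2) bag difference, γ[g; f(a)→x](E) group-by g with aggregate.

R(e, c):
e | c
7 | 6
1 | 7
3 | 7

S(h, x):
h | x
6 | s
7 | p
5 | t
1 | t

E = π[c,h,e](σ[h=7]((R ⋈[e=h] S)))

σ filters on h, owned by the right side.
E' = π[c,h,e]((R ⋈[e=h] σ[h=7](S)))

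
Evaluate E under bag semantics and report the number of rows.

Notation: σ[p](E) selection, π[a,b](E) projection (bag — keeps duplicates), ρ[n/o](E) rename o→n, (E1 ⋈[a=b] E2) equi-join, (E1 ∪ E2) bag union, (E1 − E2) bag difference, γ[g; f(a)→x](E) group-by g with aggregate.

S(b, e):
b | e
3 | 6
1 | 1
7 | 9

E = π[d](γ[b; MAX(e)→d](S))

Stepwise |·|:
  S → 3
  γ[b; MAX(e)→d](S) → 3
  π[d](γ[b; MAX(e)→d](S)) → 3

|E| = 3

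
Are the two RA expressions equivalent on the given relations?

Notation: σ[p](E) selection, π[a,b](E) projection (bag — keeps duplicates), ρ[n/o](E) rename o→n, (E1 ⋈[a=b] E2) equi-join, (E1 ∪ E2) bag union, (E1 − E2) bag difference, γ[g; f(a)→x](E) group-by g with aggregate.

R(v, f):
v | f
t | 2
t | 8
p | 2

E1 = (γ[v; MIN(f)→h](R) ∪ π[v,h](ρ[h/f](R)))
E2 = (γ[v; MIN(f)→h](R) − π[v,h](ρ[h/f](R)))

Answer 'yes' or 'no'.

E1 stepwise |·|:
  R → 3
  γ[v; MIN(f)→h](R) → 2
  R → 3
  ρ[h/f](R) → 3
  π[v,h](ρ[h/f](R)) → 3
  (γ[v; MIN(f)→h](R) ∪ π[v,h](ρ[h/f](R))) → 5
E2 stepwise |·|:
  R → 3
  γ[v; MIN(f)→h](R) → 2
  R → 3
  ρ[h/f](R) → 3
  π[v,h](ρ[h/f](R)) → 3
  (γ[v; MIN(f)→h](R) − π[v,h](ρ[h/f](R))) → 0

E1 result:
v | h
p | 2
p | 2
t | 2
t | 2
t | 8
E2 result:
v | h
(0 rows)
Witness: ('t', 8) appears 1× in E1 but 0× in E2.

no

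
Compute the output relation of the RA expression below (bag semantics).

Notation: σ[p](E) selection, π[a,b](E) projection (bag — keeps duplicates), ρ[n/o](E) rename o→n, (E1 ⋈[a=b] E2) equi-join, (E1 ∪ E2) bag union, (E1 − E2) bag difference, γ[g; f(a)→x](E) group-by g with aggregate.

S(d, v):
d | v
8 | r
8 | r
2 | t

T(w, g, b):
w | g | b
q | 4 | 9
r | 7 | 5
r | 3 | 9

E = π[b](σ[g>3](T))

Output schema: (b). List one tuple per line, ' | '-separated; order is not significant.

Subexpression sizes:
  T → 3
  σ[g>3](T) → 2
  π[b](σ[g>3](T)) → 2

== RESULT ==
b
5
9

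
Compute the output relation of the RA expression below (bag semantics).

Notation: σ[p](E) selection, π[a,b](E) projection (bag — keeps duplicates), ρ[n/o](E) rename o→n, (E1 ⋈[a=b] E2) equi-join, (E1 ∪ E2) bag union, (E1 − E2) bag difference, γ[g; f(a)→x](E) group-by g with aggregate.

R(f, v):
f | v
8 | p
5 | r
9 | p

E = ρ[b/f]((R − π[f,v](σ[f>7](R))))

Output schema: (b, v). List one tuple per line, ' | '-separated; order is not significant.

Stepwise |·|:
  R → 3
  R → 3
  σ[f>7](R) → 2
  π[f,v](σ[f>7](R)) → 2
  (R − π[f,v](σ[f>7](R))) → 1
  ρ[b/f]((R − π[f,v](σ[f>7](R)))) → 1

== RESULT ==
b | v
5 | r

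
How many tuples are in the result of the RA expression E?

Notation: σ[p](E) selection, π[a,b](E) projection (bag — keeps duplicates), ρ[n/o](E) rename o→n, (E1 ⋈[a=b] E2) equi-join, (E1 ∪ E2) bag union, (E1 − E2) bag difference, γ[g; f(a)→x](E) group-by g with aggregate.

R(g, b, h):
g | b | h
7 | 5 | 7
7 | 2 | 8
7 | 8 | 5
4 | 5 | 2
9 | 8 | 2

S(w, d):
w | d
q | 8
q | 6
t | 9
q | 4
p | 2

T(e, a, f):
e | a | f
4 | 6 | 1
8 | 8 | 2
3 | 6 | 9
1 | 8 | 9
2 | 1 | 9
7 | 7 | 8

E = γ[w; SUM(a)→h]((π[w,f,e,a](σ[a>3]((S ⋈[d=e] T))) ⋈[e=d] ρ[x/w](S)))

Per-node cardinality:
  S → 5
  T → 6
  (S ⋈[d=e] T) → 3
  σ[a>3]((S ⋈[d=e] T)) → 2
  π[w,f,e,a](σ[a>3]((S ⋈[d=e] T))) → 2
  S → 5
  ρ[x/w](S) → 5
  (π[w,f,e,a](σ[a>3]((S ⋈[d=e] T))) ⋈[e=d] ρ[x/w](S)) → 2
  γ[w; SUM(a)→h]((π[w,f,e,a](σ[a>3]((S ⋈[d=e] T))) ⋈[e=d] ρ[x/w](S))) → 1

|E| = 1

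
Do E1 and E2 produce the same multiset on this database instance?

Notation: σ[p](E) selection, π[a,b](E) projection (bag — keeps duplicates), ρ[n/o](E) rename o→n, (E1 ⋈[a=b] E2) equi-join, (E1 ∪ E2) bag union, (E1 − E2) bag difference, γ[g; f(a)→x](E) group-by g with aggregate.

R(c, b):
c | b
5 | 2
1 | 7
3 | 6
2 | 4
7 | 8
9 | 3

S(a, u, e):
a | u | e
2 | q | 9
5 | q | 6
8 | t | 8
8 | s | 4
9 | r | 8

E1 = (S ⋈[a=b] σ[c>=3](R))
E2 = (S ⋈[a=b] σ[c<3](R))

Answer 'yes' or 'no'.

E1 stepwise |·|:
  S → 5
  R → 6
  σ[c>=3](R) → 4
  (S ⋈[a=b] σ[c>=3](R)) → 3
E2 stepwise |·|:
  S → 5
  R → 6
  σ[c<3](R) → 2
  (S ⋈[a=b] σ[c<3](R)) → 0

E1 result:
a | u | e | c | b
2 | q | 9 | 5 | 2
8 | s | 4 | 7 | 8
8 | t | 8 | 7 | 8
E2 result:
a | u | e | c | b
(0 rows)
Witness: (2, 'q', 9, 5, 2) appears 1× in E1 but 0× in E2.

no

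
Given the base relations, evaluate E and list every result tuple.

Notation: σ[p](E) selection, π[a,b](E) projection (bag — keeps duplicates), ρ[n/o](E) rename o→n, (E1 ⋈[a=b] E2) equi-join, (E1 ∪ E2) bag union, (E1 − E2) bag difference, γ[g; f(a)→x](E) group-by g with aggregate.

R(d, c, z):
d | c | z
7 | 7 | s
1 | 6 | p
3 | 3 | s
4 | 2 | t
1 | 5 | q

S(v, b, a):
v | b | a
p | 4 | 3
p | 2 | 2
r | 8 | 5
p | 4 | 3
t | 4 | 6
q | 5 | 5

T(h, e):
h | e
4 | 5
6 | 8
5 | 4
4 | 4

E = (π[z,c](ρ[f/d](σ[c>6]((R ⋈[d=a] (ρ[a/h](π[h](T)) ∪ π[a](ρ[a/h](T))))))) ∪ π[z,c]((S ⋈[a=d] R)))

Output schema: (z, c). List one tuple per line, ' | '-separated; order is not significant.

Per-node cardinality:
  R → 5
  T → 4
  π[h](T) → 4
  ρ[a/h](π[h](T)) → 4
  T → 4
  ρ[a/h](T) → 4
  π[a](ρ[a/h](T)) → 4
  (ρ[a/h](π[h](T)) ∪ π[a](ρ[a/h](T))) → 8
  (R ⋈[d=a] (ρ[a/h](π[h](T)) ∪ π[a](ρ[a/h](T)))) → 4
  σ[c>6]((R ⋈[d=a] (ρ[a/h](π[h](T)) ∪ π[a](ρ[a/h](T))))) → 0
  ρ[f/d](σ[c>6]((R ⋈[d=a] (ρ[a/h](π[h](T)) ∪ π[a](ρ[a/h](T)))))) → 0
  π[z,c](ρ[f/d](σ[c>6]((R ⋈[d=a] (ρ[a/h](π[h](T)) ∪ π[a](ρ[a/h](T))))))) → 0
  S → 6
  R → 5
  (S ⋈[a=d] R) → 2
  π[z,c]((S ⋈[a=d] R)) → 2
  (π[z,c](ρ[f/d](σ[c>6]((R ⋈[d=a] (ρ[a/h](π[h](T)) ∪ π[a](ρ[a/h](T))))))) ∪ π[z,c]((S ⋈[a=d] R))) → 2

== RESULT ==
z | c
s | 3
s | 3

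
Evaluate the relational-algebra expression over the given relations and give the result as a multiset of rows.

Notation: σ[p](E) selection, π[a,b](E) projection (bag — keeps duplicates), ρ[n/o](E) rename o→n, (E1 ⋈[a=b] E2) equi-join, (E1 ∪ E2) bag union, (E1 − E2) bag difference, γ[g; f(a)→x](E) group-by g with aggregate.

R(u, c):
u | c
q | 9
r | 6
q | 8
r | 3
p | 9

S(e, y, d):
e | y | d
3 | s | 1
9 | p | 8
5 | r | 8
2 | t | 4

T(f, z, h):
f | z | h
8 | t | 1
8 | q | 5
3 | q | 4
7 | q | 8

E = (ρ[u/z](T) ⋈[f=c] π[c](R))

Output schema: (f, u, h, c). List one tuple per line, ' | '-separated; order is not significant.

Stepwise |·|:
  T → 4
  ρ[u/z](T) → 4
  R → 5
  π[c](R) → 5
  (ρ[u/z](T) ⋈[f=c] π[c](R)) → 3

== RESULT ==
f | u | h | c
3 | q | 4 | 3
8 | q | 5 | 8
8 | t | 1 | 8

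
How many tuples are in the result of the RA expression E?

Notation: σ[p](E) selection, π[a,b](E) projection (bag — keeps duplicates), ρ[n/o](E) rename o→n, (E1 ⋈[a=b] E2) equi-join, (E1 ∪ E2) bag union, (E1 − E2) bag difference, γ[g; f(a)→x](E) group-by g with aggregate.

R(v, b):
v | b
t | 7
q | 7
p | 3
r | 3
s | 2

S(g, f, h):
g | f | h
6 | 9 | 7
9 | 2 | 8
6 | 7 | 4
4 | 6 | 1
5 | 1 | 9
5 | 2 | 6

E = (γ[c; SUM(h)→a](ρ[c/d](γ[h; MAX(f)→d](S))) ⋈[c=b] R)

Stepwise |·|:
  S → 6
  γ[h; MAX(f)→d](S) → 6
  ρ[c/d](γ[h; MAX(f)→d](S)) → 6
  γ[c; SUM(h)→a](ρ[c/d](γ[h; MAX(f)→d](S))) → 5
  R → 5
  (γ[c; SUM(h)→a](ρ[c/d](γ[h; MAX(f)→d](S))) ⋈[c=b] R) → 3

|E| = 3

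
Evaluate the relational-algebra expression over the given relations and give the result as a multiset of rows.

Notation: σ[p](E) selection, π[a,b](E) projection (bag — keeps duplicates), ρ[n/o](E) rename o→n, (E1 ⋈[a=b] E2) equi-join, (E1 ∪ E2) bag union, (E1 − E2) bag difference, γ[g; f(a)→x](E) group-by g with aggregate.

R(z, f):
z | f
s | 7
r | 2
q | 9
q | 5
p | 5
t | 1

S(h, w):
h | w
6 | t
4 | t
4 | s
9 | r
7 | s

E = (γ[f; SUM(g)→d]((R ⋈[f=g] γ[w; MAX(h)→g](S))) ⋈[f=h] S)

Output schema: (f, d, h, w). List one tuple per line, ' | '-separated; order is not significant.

Per-node cardinality:
  R → 6
  S → 5
  γ[w; MAX(h)→g](S) → 3
  (R ⋈[f=g] γ[w; MAX(h)→g](S)) → 2
  γ[f; SUM(g)→d]((R ⋈[f=g] γ[w; MAX(h)→g](S))) → 2
  S → 5
  (γ[f; SUM(g)→d]((R ⋈[f=g] γ[w; MAX(h)→g](S))) ⋈[f=h] S) → 2

== RESULT ==
f | d | h | w
7 | 7 | 7 | s
9 | 9 | 9 | r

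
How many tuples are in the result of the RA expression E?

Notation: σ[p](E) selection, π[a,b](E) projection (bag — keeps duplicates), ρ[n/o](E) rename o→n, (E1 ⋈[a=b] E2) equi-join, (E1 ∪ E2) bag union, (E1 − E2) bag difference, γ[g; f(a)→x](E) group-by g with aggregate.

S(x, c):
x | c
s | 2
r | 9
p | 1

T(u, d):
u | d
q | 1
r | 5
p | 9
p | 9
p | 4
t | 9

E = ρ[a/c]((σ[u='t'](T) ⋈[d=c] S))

Row counts bottom-up:
  T → 6
  σ[u='t'](T) → 1
  S → 3
  (σ[u='t'](T) ⋈[d=c] S) → 1
  ρ[a/c]((σ[u='t'](T) ⋈[d=c] S)) → 1

|E| = 1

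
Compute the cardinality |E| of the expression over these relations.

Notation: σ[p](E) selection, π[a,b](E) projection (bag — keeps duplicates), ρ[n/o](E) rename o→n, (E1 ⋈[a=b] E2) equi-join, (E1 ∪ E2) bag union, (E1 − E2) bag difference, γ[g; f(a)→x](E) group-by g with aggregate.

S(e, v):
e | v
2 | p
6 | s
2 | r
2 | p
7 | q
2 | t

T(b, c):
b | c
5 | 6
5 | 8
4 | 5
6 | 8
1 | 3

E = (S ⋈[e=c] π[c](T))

Per-node cardinality:
  S → 6
  T → 5
  π[c](T) → 5
  (S ⋈[e=c] π[c](T)) → 1

|E| = 1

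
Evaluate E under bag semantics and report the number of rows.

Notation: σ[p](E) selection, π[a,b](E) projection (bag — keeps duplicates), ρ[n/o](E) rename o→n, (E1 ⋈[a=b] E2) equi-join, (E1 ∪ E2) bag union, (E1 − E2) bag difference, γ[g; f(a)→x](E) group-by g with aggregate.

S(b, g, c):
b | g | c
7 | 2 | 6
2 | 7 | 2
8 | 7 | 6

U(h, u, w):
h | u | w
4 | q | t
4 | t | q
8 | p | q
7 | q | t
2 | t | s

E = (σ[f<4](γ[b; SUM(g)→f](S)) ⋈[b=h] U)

Per-node cardinality:
  S → 3
  γ[b; SUM(g)→f](S) → 3
  σ[f<4](γ[b; SUM(g)→f](S)) → 1
  U → 5
  (σ[f<4](γ[b; SUM(g)→f](S)) ⋈[b=h] U) → 1

|E| = 1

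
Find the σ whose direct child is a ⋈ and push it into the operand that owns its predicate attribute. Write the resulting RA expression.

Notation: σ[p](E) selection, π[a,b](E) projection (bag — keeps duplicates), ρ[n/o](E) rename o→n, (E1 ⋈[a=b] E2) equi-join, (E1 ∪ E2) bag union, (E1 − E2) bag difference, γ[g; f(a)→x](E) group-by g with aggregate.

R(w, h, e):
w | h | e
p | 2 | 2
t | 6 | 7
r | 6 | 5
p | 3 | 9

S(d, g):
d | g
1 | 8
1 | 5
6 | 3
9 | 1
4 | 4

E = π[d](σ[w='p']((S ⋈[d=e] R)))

σ filters on w, owned by the right side.
E' = π[d]((S ⋈[d=e] σ[w='p'](R)))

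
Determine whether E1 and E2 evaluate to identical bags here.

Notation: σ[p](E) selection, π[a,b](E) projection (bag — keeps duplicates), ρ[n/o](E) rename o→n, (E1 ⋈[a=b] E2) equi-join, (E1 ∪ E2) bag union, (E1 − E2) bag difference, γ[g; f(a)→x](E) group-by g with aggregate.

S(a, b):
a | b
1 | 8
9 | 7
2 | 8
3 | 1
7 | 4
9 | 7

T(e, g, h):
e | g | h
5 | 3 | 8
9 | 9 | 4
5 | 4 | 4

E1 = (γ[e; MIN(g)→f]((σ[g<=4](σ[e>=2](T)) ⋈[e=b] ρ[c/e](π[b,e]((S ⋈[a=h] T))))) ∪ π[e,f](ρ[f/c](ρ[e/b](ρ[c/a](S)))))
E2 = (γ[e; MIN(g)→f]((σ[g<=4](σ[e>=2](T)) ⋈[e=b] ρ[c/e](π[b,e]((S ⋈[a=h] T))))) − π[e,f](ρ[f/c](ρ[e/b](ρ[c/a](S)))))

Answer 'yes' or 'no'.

E1 stepwise |·|:
  T → 3
  σ[e>=2](T) → 3
  σ[g<=4](σ[e>=2](T)) → 2
  S → 6
  T → 3
  (S ⋈[a=h] T) → 0
  π[b,e]((S ⋈[a=h] T)) → 0
  ρ[c/e](π[b,e]((S ⋈[a=h] T))) → 0
  (σ[g<=4](σ[e>=2](T)) ⋈[e=b] ρ[c/e](π[b,e]((S ⋈[a=h] T)))) → 0
  γ[e; MIN(g)→f]((σ[g<=4](σ[e>=2](T)) ⋈[e=b] ρ[c/e](π[b,e]((S ⋈[a=h] T))))) → 0
  S → 6
  ρ[c/a](S) → 6
  ρ[e/b](ρ[c/a](S)) → 6
  ρ[f/c](ρ[e/b](ρ[c/a](S))) → 6
  π[e,f](ρ[f/c](ρ[e/b](ρ[c/a](S)))) → 6
  (γ[e; MIN(g)→f]((σ[g<=4](σ[e>=2](T)) ⋈[e=b] ρ[c/e](π[b,e]((S ⋈[a=h] T))))) ∪ π[e,f](ρ[f/c](ρ[e/b](ρ[c/a](S))))) → 6
E2 stepwise |·|:
  T → 3
  σ[e>=2](T) → 3
  σ[g<=4](σ[e>=2](T)) → 2
  S → 6
  T → 3
  (S ⋈[a=h] T) → 0
  π[b,e]((S ⋈[a=h] T)) → 0
  ρ[c/e](π[b,e]((S ⋈[a=h] T))) → 0
  (σ[g<=4](σ[e>=2](T)) ⋈[e=b] ρ[c/e](π[b,e]((S ⋈[a=h] T)))) → 0
  γ[e; MIN(g)→f]((σ[g<=4](σ[e>=2](T)) ⋈[e=b] ρ[c/e](π[b,e]((S ⋈[a=h] T))))) → 0
  S → 6
  ρ[c/a](S) → 6
  ρ[e/b](ρ[c/a](S)) → 6
  ρ[f/c](ρ[e/b](ρ[c/a](S))) → 6
  π[e,f](ρ[f/c](ρ[e/b](ρ[c/a](S)))) → 6
  (γ[e; MIN(g)→f]((σ[g<=4](σ[e>=2](T)) ⋈[e=b] ρ[c/e](π[b,e]((S ⋈[a=h] T))))) − π[e,f](ρ[f/c](ρ[e/b](ρ[c/a](S))))) → 0

E1 result:
e | f
1 | 3
4 | 7
7 | 9
7 | 9
8 | 1
8 | 2
E2 result:
e | f
(0 rows)
Witness: (7, 9) appears 2× in E1 but 0× in E2.

no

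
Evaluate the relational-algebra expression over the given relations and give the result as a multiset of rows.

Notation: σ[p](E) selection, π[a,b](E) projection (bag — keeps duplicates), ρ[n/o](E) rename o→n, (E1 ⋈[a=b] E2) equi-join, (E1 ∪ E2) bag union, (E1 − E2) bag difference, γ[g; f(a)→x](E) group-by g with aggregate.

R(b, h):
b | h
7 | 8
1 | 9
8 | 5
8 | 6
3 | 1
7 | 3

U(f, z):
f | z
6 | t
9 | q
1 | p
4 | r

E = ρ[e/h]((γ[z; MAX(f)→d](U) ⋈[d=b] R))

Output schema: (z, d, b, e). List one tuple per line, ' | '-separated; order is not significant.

Row counts bottom-up:
  U → 4
  γ[z; MAX(f)→d](U) → 4
  R → 6
  (γ[z; MAX(f)→d](U) ⋈[d=b] R) → 1
  ρ[e/h]((γ[z; MAX(f)→d](U) ⋈[d=b] R)) → 1

== RESULT ==
z | d | b | e
p | 1 | 1 | 9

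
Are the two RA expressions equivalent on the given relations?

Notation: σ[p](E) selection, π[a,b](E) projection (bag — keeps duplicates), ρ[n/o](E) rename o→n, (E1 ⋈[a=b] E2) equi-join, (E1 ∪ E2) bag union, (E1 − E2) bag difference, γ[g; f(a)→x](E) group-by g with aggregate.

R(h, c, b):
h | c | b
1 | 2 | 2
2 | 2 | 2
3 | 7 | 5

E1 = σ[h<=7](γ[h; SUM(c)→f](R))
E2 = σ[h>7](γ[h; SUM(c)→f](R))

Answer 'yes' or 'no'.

E1 stepwise |·|:
  R → 3
  γ[h; SUM(c)→f](R) → 3
  σ[h<=7](γ[h; SUM(c)→f](R)) → 3
E2 stepwise |·|:
  R → 3
  γ[h; SUM(c)→f](R) → 3
  σ[h>7](γ[h; SUM(c)→f](R)) → 0

E1 result:
h | f
1 | 2
2 | 2
3 | 7
E2 result:
h | f
(0 rows)
Witness: (3, 7) appears 1× in E1 but 0× in E2.

no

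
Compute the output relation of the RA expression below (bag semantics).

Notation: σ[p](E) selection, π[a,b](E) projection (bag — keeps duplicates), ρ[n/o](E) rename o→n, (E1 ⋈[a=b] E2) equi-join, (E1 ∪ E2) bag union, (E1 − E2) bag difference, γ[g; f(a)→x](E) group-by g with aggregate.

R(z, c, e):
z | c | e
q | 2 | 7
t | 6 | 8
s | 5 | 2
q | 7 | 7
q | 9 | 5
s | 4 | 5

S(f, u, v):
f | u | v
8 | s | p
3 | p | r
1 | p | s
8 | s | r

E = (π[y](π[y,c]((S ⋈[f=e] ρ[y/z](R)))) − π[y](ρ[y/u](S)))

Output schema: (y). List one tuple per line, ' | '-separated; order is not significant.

Row counts bottom-up:
  S → 4
  R → 6
  ρ[y/z](R) → 6
  (S ⋈[f=e] ρ[y/z](R)) → 2
  π[y,c]((S ⋈[f=e] ρ[y/z](R))) → 2
  π[y](π[y,c]((S ⋈[f=e] ρ[y/z](R)))) → 2
  S → 4
  ρ[y/u](S) → 4
  π[y](ρ[y/u](S)) → 4
  (π[y](π[y,c]((S ⋈[f=e] ρ[y/z](R)))) − π[y](ρ[y/u](S))) → 2

== RESULT ==
y
t
t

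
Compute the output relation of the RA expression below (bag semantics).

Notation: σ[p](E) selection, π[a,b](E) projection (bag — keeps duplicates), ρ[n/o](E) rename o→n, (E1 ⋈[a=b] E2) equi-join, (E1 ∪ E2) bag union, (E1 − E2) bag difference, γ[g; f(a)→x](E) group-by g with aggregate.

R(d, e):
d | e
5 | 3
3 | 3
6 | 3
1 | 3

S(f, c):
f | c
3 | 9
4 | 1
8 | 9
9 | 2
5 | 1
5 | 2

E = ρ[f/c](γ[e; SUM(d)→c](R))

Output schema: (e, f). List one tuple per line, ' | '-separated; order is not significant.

Row counts bottom-up:
  R → 4
  γ[e; SUM(d)→c](R) → 1
  ρ[f/c](γ[e; SUM(d)→c](R)) → 1

== RESULT ==
e | f
3 | 15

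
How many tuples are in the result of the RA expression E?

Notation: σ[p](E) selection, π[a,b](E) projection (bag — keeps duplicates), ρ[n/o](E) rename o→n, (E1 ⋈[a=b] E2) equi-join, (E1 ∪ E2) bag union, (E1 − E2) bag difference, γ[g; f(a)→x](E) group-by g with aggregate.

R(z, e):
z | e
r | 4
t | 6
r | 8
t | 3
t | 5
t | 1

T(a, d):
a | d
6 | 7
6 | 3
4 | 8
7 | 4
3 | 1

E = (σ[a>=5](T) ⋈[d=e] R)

Subexpression sizes:
  T → 5
  σ[a>=5](T) → 3
  R → 6
  (σ[a>=5](T) ⋈[d=e] R) → 2

|E| = 2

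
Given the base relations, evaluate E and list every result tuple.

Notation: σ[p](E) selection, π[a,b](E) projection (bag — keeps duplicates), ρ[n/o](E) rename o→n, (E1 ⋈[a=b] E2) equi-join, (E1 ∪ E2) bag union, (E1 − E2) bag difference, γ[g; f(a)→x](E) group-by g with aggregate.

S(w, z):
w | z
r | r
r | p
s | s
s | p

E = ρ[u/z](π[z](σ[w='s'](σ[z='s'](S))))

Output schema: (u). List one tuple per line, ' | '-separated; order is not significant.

Per-node cardinality:
  S → 4
  σ[z='s'](S) → 1
  σ[w='s'](σ[z='s'](S)) → 1
  π[z](σ[w='s'](σ[z='s'](S))) → 1
  ρ[u/z](π[z](σ[w='s'](σ[z='s'](S)))) → 1

== RESULT ==
u
s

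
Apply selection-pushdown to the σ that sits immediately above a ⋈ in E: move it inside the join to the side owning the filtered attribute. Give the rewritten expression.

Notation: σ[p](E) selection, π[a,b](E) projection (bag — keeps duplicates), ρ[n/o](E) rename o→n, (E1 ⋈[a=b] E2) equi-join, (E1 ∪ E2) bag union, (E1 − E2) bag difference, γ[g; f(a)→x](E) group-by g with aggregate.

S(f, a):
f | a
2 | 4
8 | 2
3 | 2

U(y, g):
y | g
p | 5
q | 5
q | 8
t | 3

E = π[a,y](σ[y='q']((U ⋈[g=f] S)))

σ filters on y, owned by the left side.
E' = π[a,y]((σ[y='q'](U) ⋈[g=f] S))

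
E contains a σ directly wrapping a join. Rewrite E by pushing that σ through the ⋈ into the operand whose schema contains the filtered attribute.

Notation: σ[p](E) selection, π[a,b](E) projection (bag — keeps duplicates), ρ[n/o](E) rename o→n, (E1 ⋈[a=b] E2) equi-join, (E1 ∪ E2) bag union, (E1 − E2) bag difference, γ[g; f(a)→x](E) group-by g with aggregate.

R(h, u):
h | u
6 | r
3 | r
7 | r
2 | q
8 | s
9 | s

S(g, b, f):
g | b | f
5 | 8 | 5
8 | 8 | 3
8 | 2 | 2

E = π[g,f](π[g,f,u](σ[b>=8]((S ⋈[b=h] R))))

σ filters on b, owned by the left side.
E' = π[g,f](π[g,f,u]((σ[b>=8](S) ⋈[b=h] R)))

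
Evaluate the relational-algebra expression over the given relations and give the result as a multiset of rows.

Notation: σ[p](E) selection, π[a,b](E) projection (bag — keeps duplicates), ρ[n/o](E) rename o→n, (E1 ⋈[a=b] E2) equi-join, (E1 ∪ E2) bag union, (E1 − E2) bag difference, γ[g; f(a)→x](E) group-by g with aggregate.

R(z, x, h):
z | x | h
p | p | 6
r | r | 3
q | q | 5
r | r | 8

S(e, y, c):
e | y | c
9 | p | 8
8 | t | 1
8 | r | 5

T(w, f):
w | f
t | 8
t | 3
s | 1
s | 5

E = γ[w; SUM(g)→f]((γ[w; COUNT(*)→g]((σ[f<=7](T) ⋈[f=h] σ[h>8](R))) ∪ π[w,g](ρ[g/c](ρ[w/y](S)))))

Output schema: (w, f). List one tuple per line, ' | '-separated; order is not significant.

Per-node cardinality:
  T → 4
  σ[f<=7](T) → 3
  R → 4
  σ[h>8](R) → 0
  (σ[f<=7](T) ⋈[f=h] σ[h>8](R)) → 0
  γ[w; COUNT(*)→g]((σ[f<=7](T) ⋈[f=h] σ[h>8](R))) → 0
  S → 3
  ρ[w/y](S) → 3
  ρ[g/c](ρ[w/y](S)) → 3
  π[w,g](ρ[g/c](ρ[w/y](S))) → 3
  (γ[w; COUNT(*)→g]((σ[f<=7](T) ⋈[f=h] σ[h>8](R))) ∪ π[w,g](ρ[g/c](ρ[w/y](S)))) → 3
  γ[w; SUM(g)→f]((γ[w; COUNT(*)→g]((σ[f<=7](T) ⋈[f=h] σ[h>8](R))) ∪ π[w,g](ρ[g/c](ρ[w/y](S))))) → 3

== RESULT ==
w | f
p | 8
r | 5
t | 1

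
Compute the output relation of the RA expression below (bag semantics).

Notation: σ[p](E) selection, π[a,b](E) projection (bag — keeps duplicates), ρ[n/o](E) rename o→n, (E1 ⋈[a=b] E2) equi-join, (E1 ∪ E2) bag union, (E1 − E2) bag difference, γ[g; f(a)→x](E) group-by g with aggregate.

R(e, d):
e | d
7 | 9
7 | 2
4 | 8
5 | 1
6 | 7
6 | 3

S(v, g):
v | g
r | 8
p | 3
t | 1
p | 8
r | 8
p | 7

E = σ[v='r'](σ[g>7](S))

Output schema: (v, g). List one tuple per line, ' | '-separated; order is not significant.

Stepwise |·|:
  S → 6
  σ[g>7](S) → 3
  σ[v='r'](σ[g>7](S)) → 2

== RESULT ==
v | g
r | 8
r | 8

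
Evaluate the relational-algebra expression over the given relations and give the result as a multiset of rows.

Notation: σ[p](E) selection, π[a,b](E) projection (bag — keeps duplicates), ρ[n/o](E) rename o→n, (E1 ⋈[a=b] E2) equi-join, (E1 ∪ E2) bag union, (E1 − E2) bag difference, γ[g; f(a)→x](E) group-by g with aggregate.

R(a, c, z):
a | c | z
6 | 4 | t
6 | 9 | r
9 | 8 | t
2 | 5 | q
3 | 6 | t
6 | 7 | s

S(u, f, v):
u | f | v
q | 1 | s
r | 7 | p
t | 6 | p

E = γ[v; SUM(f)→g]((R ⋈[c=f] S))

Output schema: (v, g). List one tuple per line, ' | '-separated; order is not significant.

Row counts bottom-up:
  R → 6
  S → 3
  (R ⋈[c=f] S) → 2
  γ[v; SUM(f)→g]((R ⋈[c=f] S)) → 1

== RESULT ==
v | g
p | 13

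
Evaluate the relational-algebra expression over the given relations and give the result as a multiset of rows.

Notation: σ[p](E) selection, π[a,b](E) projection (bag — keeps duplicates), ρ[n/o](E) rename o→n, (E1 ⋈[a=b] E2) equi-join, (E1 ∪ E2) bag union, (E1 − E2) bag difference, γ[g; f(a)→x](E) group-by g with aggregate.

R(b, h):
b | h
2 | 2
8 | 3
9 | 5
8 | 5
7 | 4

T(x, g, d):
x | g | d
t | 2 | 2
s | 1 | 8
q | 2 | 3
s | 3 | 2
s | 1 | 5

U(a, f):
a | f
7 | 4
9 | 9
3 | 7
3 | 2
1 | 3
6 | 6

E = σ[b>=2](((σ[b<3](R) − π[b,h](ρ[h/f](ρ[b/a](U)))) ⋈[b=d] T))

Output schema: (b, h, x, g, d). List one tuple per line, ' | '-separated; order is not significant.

Row counts bottom-up:
  R → 5
  σ[b<3](R) → 1
  U → 6
  ρ[b/a](U) → 6
  ρ[h/f](ρ[b/a](U)) → 6
  π[b,h](ρ[h/f](ρ[b/a](U))) → 6
  (σ[b<3](R) − π[b,h](ρ[h/f](ρ[b/a](U)))) → 1
  T → 5
  ((σ[b<3](R) − π[b,h](ρ[h/f](ρ[b/a](U)))) ⋈[b=d] T) → 2
  σ[b>=2](((σ[b<3](R) − π[b,h](ρ[h/f](ρ[b/a](U)))) ⋈[b=d] T)) → 2

== RESULT ==
b | h | x | g | d
2 | 2 | s | 3 | 2
2 | 2 | t | 2 | 2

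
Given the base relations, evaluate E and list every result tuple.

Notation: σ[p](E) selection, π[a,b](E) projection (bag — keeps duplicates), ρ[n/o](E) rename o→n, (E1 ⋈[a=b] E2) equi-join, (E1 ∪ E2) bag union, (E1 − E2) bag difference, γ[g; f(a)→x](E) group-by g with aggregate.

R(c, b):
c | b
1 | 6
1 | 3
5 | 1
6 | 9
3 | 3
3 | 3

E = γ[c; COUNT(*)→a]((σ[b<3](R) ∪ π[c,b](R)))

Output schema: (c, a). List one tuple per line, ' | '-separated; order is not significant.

Subexpression sizes:
  R → 6
  σ[b<3](R) → 1
  R → 6
  π[c,b](R) → 6
  (σ[b<3](R) ∪ π[c,b](R)) → 7
  γ[c; COUNT(*)→a]((σ[b<3](R) ∪ π[c,b](R))) → 4

== RESULT ==
c | a
1 | 2
3 | 2
5 | 2
6 | 1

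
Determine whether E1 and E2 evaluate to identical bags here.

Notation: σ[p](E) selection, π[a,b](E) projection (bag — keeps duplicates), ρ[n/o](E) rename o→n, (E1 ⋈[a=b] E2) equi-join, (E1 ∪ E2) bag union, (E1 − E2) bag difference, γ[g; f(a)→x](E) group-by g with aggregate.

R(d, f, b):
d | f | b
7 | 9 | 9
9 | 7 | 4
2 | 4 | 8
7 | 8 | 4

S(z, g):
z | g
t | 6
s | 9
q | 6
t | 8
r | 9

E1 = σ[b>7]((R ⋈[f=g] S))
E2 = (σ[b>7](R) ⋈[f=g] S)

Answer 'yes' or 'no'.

E1 stepwise |·|:
  R → 4
  S → 5
  (R ⋈[f=g] S) → 3
  σ[b>7]((R ⋈[f=g] S)) → 2
E2 stepwise |·|:
  R → 4
  σ[b>7](R) → 2
  S → 5
  (σ[b>7](R) ⋈[f=g] S) → 2

E1 and E2 produce the same multiset:
d | f | b | z | g
7 | 9 | 9 | r | 9
7 | 9 | 9 | s | 9

yes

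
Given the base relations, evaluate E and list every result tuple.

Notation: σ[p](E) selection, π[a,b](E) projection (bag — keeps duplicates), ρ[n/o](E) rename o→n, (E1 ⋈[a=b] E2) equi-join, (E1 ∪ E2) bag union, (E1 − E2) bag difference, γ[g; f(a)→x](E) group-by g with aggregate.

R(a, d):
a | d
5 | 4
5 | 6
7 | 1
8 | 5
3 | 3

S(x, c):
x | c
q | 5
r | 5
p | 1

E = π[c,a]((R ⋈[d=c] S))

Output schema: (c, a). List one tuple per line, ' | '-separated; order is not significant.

Row counts bottom-up:
  R → 5
  S → 3
  (R ⋈[d=c] S) → 3
  π[c,a]((R ⋈[d=c] S)) → 3

== RESULT ==
c | a
1 | 7
5 | 8
5 | 8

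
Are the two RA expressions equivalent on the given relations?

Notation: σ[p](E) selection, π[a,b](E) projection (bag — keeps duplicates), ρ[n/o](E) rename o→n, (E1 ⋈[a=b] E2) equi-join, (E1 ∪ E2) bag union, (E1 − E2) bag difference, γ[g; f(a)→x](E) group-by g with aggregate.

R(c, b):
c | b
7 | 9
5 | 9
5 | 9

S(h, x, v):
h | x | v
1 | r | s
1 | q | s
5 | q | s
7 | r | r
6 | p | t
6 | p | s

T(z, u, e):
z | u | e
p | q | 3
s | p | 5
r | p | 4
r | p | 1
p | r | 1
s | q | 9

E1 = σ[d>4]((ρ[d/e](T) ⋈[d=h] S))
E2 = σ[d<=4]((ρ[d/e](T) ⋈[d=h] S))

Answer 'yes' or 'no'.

E1 row counts bottom-up:
  T → 6
  ρ[d/e](T) → 6
  S → 6
  (ρ[d/e](T) ⋈[d=h] S) → 5
  σ[d>4]((ρ[d/e](T) ⋈[d=h] S)) → 1
E2 row counts bottom-up:
  T → 6
  ρ[d/e](T) → 6
  S → 6
  (ρ[d/e](T) ⋈[d=h] S) → 5
  σ[d<=4]((ρ[d/e](T) ⋈[d=h] S)) → 4

E1 result:
z | u | d | h | x | v
s | p | 5 | 5 | q | s
E2 result:
z | u | d | h | x | v
p | r | 1 | 1 | q | s
p | r | 1 | 1 | r | s
r | p | 1 | 1 | q | s
r | p | 1 | 1 | r | s
Witness: ('p', 'r', 1, 1, 'q', 's') appears 0× in E1 but 1× in E2.

no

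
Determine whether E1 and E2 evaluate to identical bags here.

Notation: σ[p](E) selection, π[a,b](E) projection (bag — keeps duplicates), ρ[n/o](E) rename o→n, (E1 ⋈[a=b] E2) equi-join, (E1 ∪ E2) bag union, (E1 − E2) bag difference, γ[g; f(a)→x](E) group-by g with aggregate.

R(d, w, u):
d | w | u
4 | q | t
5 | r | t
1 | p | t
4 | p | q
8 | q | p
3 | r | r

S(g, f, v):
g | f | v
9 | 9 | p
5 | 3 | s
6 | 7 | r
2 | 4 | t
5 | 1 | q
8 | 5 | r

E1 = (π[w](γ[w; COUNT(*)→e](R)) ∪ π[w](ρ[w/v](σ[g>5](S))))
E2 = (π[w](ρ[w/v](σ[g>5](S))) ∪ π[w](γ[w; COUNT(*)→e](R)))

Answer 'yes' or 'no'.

E1 per-node cardinality:
  R → 6
  γ[w; COUNT(*)→e](R) → 3
  π[w](γ[w; COUNT(*)→e](R)) → 3
  S → 6
  σ[g>5](S) → 3
  ρ[w/v](σ[g>5](S)) → 3
  π[w](ρ[w/v](σ[g>5](S))) → 3
  (π[w](γ[w; COUNT(*)→e](R)) ∪ π[w](ρ[w/v](σ[g>5](S)))) → 6
E2 per-node cardinality:
  S → 6
  σ[g>5](S) → 3
  ρ[w/v](σ[g>5](S)) → 3
  π[w](ρ[w/v](σ[g>5](S))) → 3
  R → 6
  γ[w; COUNT(*)→e](R) → 3
  π[w](γ[w; COUNT(*)→e](R)) → 3
  (π[w](ρ[w/v](σ[g>5](S))) ∪ π[w](γ[w; COUNT(*)→e](R))) → 6

E1 and E2 produce the same multiset:
w
p
p
q
r
r
r

yes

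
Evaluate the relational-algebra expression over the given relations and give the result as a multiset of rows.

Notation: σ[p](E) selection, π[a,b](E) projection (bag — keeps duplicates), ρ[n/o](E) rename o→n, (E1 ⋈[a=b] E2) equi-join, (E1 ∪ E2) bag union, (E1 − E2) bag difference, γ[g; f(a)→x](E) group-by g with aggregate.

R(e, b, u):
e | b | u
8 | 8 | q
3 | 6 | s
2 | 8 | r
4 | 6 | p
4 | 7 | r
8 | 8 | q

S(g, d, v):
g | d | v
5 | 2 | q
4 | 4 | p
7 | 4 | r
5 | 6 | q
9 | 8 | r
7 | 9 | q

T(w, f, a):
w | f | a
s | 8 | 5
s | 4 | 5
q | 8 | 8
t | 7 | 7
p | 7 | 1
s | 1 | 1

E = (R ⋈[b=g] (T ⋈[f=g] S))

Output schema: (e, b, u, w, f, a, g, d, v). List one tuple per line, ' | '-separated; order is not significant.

Row counts bottom-up:
  R → 6
  T → 6
  S → 6
  (T ⋈[f=g] S) → 5
  (R ⋈[b=g] (T ⋈[f=g] S)) → 4

== RESULT ==
e | b | u | w | f | a | g | d | v
4 | 7 | r | p | 7 | 1 | 7 | 4 | r
4 | 7 | r | p | 7 | 1 | 7 | 9 | q
4 | 7 | r | t | 7 | 7 | 7 | 4 | r
4 | 7 | r | t | 7 | 7 | 7 | 9 | q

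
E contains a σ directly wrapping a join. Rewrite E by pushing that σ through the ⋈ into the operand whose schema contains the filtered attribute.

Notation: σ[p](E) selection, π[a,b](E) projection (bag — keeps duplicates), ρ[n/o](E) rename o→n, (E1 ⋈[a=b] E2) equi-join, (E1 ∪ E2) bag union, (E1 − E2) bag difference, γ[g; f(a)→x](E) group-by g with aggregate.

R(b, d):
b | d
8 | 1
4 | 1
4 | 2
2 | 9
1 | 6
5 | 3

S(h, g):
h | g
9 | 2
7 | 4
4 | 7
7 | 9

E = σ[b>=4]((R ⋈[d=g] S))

σ filters on b, owned by the left side.
E' = (σ[b>=4](R) ⋈[d=g] S)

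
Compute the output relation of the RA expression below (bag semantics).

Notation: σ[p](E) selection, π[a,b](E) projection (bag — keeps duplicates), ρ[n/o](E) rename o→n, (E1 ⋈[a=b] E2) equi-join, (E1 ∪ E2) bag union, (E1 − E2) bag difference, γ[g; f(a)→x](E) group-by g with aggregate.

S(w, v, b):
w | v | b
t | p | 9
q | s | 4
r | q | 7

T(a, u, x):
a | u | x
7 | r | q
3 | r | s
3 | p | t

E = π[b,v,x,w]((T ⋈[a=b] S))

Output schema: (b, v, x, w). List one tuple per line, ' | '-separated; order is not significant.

Per-node cardinality:
  T → 3
  S → 3
  (T ⋈[a=b] S) → 1
  π[b,v,x,w]((T ⋈[a=b] S)) → 1

== RESULT ==
b | v | x | w
7 | q | q | r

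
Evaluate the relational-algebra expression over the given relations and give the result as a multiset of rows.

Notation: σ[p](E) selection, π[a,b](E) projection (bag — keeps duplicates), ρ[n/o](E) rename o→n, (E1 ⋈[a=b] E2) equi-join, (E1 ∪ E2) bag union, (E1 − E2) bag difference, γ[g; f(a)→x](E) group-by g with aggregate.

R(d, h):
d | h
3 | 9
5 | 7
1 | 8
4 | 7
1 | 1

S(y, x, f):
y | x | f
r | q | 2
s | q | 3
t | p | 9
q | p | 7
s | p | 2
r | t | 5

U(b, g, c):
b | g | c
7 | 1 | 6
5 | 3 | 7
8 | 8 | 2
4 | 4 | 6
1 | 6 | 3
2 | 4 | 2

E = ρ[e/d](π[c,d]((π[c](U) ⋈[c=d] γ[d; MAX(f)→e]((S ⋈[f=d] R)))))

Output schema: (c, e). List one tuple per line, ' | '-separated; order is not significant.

Subexpression sizes:
  U → 6
  π[c](U) → 6
  S → 6
  R → 5
  (S ⋈[f=d] R) → 2
  γ[d; MAX(f)→e]((S ⋈[f=d] R)) → 2
  (π[c](U) ⋈[c=d] γ[d; MAX(f)→e]((S ⋈[f=d] R))) → 1
  π[c,d]((π[c](U) ⋈[c=d] γ[d; MAX(f)→e]((S ⋈[f=d] R)))) → 1
  ρ[e/d](π[c,d]((π[c](U) ⋈[c=d] γ[d; MAX(f)→e]((S ⋈[f=d] R))))) → 1

== RESULT ==
c | e
3 | 3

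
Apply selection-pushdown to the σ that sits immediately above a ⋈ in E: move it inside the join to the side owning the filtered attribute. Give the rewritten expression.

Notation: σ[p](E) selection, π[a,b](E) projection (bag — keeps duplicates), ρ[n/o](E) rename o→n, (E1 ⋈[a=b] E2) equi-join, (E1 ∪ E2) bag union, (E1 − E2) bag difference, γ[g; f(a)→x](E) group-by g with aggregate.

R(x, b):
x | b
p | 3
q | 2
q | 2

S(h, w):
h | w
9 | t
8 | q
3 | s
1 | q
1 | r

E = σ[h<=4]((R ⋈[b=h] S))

σ filters on h, owned by the right side.
E' = (R ⋈[b=h] σ[h<=4](S))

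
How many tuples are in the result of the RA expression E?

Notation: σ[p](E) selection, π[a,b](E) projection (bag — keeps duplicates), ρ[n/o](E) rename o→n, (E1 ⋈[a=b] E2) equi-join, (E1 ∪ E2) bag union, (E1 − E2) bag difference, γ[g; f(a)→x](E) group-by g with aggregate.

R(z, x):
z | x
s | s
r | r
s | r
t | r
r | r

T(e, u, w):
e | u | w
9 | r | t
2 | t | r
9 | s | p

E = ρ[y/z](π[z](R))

Per-node cardinality:
  R → 5
  π[z](R) → 5
  ρ[y/z](π[z](R)) → 5

|E| = 5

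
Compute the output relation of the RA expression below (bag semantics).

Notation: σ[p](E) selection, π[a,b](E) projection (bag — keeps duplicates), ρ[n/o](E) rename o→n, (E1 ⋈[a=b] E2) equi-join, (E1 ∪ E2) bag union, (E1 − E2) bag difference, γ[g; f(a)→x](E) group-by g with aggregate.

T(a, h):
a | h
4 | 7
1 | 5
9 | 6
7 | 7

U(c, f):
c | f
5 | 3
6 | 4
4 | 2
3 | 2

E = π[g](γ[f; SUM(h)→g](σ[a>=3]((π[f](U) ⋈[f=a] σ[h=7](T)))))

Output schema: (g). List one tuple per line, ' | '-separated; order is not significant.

Row counts bottom-up:
  U → 4
  π[f](U) → 4
  T → 4
  σ[h=7](T) → 2
  (π[f](U) ⋈[f=a] σ[h=7](T)) → 1
  σ[a>=3]((π[f](U) ⋈[f=a] σ[h=7](T))) → 1
  γ[f; SUM(h)→g](σ[a>=3]((π[f](U) ⋈[f=a] σ[h=7](T)))) → 1
  π[g](γ[f; SUM(h)→g](σ[a>=3]((π[f](U) ⋈[f=a] σ[h=7](T))))) → 1

== RESULT ==
g
7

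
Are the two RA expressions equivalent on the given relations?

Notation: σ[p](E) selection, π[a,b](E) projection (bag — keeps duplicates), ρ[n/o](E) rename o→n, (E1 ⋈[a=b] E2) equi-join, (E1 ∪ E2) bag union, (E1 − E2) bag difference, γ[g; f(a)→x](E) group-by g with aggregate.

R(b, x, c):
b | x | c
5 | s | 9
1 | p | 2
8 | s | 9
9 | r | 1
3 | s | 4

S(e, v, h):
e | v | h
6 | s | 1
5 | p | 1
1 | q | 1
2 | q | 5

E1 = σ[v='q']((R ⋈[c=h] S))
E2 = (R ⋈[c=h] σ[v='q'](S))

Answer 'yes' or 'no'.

E1 row counts bottom-up:
  R → 5
  S → 4
  (R ⋈[c=h] S) → 3
  σ[v='q']((R ⋈[c=h] S)) → 1
E2 row counts bottom-up:
  R → 5
  S → 4
  σ[v='q'](S) → 2
  (R ⋈[c=h] σ[v='q'](S)) → 1

E1 and E2 produce the same multiset:
b | x | c | e | v | h
9 | r | 1 | 1 | q | 1

yes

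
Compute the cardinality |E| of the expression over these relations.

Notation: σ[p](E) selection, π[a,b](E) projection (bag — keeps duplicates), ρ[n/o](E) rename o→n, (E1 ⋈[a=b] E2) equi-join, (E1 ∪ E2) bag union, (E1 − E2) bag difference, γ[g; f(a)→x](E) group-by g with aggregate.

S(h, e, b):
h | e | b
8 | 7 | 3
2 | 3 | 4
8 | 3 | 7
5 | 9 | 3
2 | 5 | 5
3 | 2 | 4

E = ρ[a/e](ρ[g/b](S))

Stepwise |·|:
  S → 6
  ρ[g/b](S) → 6
  ρ[a/e](ρ[g/b](S)) → 6

|E| = 6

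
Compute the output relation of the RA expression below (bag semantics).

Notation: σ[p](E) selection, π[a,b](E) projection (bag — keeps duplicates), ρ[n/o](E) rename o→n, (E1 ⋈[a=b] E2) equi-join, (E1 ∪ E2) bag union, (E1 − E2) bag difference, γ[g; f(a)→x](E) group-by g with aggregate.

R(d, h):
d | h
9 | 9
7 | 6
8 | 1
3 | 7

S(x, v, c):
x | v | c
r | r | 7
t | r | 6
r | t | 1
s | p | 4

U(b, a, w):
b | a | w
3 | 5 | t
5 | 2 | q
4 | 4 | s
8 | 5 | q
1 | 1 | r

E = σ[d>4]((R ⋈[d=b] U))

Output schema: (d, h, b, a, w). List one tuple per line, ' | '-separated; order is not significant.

Per-node cardinality:
  R → 4
  U → 5
  (R ⋈[d=b] U) → 2
  σ[d>4]((R ⋈[d=b] U)) → 1

== RESULT ==
d | h | b | a | w
8 | 1 | 8 | 5 | q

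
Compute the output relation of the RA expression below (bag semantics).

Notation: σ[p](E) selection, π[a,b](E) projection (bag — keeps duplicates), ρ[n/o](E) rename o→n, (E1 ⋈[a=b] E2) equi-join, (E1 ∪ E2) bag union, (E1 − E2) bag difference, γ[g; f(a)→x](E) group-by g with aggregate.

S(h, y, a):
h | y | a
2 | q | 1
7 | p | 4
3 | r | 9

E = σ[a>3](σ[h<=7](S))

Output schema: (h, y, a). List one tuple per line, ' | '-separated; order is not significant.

Stepwise |·|:
  S → 3
  σ[h<=7](S) → 3
  σ[a>3](σ[h<=7](S)) → 2

== RESULT ==
h | y | a
3 | r | 9
7 | p | 4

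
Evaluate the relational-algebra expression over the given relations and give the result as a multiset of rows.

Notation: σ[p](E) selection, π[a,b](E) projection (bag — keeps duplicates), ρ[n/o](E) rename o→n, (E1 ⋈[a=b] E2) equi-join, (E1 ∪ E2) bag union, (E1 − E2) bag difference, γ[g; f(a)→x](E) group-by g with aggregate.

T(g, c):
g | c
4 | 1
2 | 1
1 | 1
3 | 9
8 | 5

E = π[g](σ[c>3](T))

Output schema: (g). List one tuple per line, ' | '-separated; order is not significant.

Per-node cardinality:
  T → 5
  σ[c>3](T) → 2
  π[g](σ[c>3](T)) → 2

== RESULT ==
g
3
8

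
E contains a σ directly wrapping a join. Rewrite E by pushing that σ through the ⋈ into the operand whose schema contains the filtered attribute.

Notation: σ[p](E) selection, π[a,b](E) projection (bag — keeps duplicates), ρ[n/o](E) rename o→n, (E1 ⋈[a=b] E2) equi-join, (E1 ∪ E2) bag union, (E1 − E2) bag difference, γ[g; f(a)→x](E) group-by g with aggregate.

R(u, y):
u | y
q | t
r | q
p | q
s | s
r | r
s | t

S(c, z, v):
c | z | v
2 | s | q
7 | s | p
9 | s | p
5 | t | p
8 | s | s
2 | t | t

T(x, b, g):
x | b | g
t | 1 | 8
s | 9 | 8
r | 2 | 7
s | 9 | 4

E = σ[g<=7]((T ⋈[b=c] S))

σ filters on g, owned by the left side.
E' = (σ[g<=7](T) ⋈[b=c] S)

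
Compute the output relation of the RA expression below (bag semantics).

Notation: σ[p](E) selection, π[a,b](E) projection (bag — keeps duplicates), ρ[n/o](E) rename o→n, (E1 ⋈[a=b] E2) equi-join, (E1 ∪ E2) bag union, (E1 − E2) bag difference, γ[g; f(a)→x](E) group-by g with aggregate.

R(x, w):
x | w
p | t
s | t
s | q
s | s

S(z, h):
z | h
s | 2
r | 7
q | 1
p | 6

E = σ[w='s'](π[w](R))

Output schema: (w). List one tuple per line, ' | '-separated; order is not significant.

Stepwise |·|:
  R → 4
  π[w](R) → 4
  σ[w='s'](π[w](R)) → 1

== RESULT ==
w
s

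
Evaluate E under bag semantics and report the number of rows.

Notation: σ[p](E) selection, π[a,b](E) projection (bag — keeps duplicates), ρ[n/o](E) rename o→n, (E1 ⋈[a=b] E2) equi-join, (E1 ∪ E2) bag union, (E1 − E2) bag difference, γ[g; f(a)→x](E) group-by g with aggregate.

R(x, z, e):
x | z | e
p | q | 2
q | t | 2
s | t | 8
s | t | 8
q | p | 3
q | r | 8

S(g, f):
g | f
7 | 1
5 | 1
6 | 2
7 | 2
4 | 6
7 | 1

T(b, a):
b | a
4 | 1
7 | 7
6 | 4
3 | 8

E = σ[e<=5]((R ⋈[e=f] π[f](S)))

Subexpression sizes:
  R → 6
  S → 6
  π[f](S) → 6
  (R ⋈[e=f] π[f](S)) → 4
  σ[e<=5]((R ⋈[e=f] π[f](S))) → 4

|E| = 4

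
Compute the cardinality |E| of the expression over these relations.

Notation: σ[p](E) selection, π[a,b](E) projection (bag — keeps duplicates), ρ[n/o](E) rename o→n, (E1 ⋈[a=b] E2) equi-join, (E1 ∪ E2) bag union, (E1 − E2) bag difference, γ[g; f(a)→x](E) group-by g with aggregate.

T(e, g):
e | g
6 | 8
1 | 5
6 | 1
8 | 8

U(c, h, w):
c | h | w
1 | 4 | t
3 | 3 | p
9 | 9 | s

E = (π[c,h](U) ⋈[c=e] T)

Per-node cardinality:
  U → 3
  π[c,h](U) → 3
  T → 4
  (π[c,h](U) ⋈[c=e] T) → 1

|E| = 1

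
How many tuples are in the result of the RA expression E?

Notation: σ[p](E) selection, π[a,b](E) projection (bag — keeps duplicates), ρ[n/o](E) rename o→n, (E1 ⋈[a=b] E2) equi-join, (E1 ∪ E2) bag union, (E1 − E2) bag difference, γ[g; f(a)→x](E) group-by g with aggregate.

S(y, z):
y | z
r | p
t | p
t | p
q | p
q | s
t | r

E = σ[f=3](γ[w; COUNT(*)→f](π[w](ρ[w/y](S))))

Per-node cardinality:
  S → 6
  ρ[w/y](S) → 6
  π[w](ρ[w/y](S)) → 6
  γ[w; COUNT(*)→f](π[w](ρ[w/y](S))) → 3
  σ[f=3](γ[w; COUNT(*)→f](π[w](ρ[w/y](S)))) → 1

|E| = 1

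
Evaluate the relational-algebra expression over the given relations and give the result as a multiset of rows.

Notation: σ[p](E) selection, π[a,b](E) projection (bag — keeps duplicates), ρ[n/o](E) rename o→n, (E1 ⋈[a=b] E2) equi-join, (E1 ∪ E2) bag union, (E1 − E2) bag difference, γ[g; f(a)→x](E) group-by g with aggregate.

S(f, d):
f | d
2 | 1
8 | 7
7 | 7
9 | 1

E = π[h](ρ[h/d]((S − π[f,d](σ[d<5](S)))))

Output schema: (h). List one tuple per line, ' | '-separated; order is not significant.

Row counts bottom-up:
  S → 4
  S → 4
  σ[d<5](S) → 2
  π[f,d](σ[d<5](S)) → 2
  (S − π[f,d](σ[d<5](S))) → 2
  ρ[h/d]((S − π[f,d](σ[d<5](S)))) → 2
  π[h](ρ[h/d]((S − π[f,d](σ[d<5](S))))) → 2

== RESULT ==
h
7
7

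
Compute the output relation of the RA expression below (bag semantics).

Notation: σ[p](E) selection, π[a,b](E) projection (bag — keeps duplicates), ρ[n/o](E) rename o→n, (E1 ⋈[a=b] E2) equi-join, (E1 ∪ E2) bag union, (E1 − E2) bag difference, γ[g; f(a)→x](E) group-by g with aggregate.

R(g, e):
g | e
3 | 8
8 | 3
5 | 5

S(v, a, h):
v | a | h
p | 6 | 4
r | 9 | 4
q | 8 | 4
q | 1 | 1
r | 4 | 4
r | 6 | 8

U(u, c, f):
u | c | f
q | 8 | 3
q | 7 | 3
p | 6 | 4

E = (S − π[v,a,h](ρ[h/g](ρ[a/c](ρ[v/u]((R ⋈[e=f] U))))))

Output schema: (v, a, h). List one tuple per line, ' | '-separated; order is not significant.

Stepwise |·|:
  S → 6
  R → 3
  U → 3
  (R ⋈[e=f] U) → 2
  ρ[v/u]((R ⋈[e=f] U)) → 2
  ρ[a/c](ρ[v/u]((R ⋈[e=f] U))) → 2
  ρ[h/g](ρ[a/c](ρ[v/u]((R ⋈[e=f] U)))) → 2
  π[v,a,h](ρ[h/g](ρ[a/c](ρ[v/u]((R ⋈[e=f] U))))) → 2
  (S − π[v,a,h](ρ[h/g](ρ[a/c](ρ[v/u]((R ⋈[e=f] U)))))) → 6

== RESULT ==
v | a | h
p | 6 | 4
q | 1 | 1
q | 8 | 4
r | 4 | 4
r | 6 | 8
r | 9 | 4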